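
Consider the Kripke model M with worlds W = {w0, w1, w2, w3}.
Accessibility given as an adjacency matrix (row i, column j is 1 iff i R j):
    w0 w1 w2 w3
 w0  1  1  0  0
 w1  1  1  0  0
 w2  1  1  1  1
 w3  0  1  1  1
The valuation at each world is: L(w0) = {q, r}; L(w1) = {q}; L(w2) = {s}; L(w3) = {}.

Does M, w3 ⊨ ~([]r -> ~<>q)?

Recall that []ψ holds at a world iff ψ holds at every accessible world, and <>ψ holds iff ψ holds at some accessible world.
At w3: []r -> ~<>q is true, so ~([]r -> ~<>q) is false.
  At w3: []r is false, ~<>q is false, so []r -> ~<>q is true.
    At w3: []r requires r at every successor {w1, w2, w3}.
      r fails at w1, so []r is false at w3.
    At w3: <>q is true, so ~<>q is false.
      At w3: <>q requires q at some successor in {w1, w2, w3}.
        q holds at w1, so <>q is true at w3.

No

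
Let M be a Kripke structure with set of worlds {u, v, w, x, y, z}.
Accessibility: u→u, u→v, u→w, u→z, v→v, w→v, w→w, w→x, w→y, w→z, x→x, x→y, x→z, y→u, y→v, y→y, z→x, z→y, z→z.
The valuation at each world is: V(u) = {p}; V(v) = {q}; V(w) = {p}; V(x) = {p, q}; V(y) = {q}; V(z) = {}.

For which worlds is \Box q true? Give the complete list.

v

Recall that \Box ψ holds at a world iff ψ holds at every accessible world, and \Diamond ψ holds iff ψ holds at some accessible world.
Let φ = \Box q. Evaluate φ at each world:
  u (successors {u, v, w, z}): φ is false.
  v (successors {v}): φ is true.
  w (successors {v, w, x, y, z}): φ is false.
  x (successors {x, y, z}): φ is false.
  y (successors {u, v, y}): φ is false.
  z (successors {x, y, z}): φ is false.
For instance, at v:
  At v: \Box q requires q at every successor {v}.
    At v: q is true.
  So \Box q is true at v.
Satisfying worlds: {v}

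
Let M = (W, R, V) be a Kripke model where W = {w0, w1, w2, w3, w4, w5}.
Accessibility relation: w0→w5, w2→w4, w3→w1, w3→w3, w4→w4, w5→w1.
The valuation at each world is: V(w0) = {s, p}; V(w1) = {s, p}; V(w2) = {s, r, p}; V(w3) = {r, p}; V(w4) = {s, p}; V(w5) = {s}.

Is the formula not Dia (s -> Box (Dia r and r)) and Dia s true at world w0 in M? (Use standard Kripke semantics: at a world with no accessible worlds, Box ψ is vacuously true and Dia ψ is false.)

At w0: not Dia (s -> Box (Dia r and r)) is true, Dia s is true, so not Dia (s -> Box (Dia r and r)) and Dia s is true.
  At w0: Dia (s -> Box (Dia r and r)) is false, so not Dia (s -> Box (Dia r and r)) is true.
    At w0: Dia (s -> Box (Dia r and r)) requires s -> Box (Dia r and r) at some successor in {w5}.
      At w5: s -> Box (Dia r and r) is false.
    So Dia (s -> Box (Dia r and r)) is false at w0.
  At w0: Dia s requires s at some successor in {w5}.
    s holds at w5, so Dia s is true at w0.

Yes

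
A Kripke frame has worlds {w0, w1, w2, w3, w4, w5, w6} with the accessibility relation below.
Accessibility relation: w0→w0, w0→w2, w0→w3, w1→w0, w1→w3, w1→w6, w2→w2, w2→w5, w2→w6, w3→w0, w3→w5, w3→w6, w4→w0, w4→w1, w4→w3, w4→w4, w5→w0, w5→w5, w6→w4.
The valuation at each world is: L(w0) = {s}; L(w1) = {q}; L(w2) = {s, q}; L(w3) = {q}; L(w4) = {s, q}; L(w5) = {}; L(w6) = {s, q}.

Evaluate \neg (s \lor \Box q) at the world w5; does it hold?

At w5: s \lor \Box q is false, so \neg (s \lor \Box q) is true.
  At w5: s is false, \Box q is false, so s \lor \Box q is false.
    At w5: \Box q requires q at every successor {w0, w5}.
      q fails at w0, so \Box q is false at w5.

Yes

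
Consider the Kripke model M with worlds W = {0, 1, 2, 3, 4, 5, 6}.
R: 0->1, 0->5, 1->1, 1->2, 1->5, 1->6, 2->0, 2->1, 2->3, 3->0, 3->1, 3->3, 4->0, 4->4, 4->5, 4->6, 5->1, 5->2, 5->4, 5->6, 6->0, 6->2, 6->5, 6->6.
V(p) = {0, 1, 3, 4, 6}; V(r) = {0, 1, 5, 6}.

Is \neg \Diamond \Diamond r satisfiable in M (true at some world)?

No

Let φ = \neg \Diamond \Diamond r. Evaluate φ at each world:
  0 (successors {1, 5}): φ is false.
  1 (successors {1, 2, 5, 6}): φ is false.
  2 (successors {0, 1, 3}): φ is false.
  3 (successors {0, 1, 3}): φ is false.
  4 (successors {0, 4, 5, 6}): φ is false.
  5 (successors {1, 2, 4, 6}): φ is false.
  6 (successors {0, 2, 5, 6}): φ is false.
For instance, at 5:
  At 5: \Diamond \Diamond r is true, so \neg \Diamond \Diamond r is false.
    At 5: \Diamond \Diamond r requires \Diamond r at some successor in {1, 2, 4, 6}.
      \Diamond r holds at 1, so \Diamond \Diamond r is true at 5.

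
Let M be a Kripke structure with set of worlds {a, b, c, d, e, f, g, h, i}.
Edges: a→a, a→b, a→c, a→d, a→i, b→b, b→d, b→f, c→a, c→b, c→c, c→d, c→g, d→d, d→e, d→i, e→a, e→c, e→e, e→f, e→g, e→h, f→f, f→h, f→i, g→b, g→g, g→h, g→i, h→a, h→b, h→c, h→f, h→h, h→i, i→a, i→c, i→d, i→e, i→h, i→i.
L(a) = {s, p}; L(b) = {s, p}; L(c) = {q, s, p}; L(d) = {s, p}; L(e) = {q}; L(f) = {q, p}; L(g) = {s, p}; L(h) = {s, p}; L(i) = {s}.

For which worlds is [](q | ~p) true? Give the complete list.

Let φ = [](q | ~p). Evaluate φ at each world:
  a (successors {a, b, c, d, i}): φ is false.
  b (successors {b, d, f}): φ is false.
  c (successors {a, b, c, d, g}): φ is false.
  d (successors {d, e, i}): φ is false.
  e (successors {a, c, e, f, g, h}): φ is false.
  f (successors {f, h, i}): φ is false.
  g (successors {b, g, h, i}): φ is false.
  h (successors {a, b, c, f, h, i}): φ is false.
  i (successors {a, c, d, e, h, i}): φ is false.
For instance, at i:
  At i: [](q | ~p) requires q | ~p at every successor {a, c, d, e, h, i}.
    q | ~p fails at a, so [](q | ~p) is false at i.
Satisfying worlds: none.

none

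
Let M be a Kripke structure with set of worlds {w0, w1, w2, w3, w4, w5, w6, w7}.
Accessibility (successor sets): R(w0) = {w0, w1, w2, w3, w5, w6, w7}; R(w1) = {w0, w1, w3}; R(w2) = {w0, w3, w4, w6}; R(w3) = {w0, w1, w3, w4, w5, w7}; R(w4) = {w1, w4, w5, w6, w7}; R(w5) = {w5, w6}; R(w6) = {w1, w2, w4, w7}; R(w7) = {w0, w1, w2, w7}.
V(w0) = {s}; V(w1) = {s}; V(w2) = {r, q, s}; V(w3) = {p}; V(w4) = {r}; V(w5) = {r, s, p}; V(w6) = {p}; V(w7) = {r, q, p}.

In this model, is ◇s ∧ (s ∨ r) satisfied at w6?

At w6: ◇s is true, s ∨ r is false, so ◇s ∧ (s ∨ r) is false.
  At w6: ◇s requires s at some successor in {w1, w2, w4, w7}.
    s holds at w1, so ◇s is true at w6.

No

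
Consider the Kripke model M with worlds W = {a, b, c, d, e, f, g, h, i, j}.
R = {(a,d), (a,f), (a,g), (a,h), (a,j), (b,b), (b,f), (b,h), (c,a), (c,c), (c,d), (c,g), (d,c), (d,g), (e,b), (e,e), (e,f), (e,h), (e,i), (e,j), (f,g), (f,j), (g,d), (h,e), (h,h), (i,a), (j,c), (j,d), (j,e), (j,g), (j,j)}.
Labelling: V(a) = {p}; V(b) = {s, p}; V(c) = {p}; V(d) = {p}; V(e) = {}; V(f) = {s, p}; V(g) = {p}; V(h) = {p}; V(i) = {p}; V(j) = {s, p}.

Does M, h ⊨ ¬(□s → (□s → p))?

At h: □s → (□s → p) is true, so ¬(□s → (□s → p)) is false.
  At h: □s is false, □s → p is true, so □s → (□s → p) is true.
    At h: □s requires s at every successor {e, h}.
      s fails at e, so □s is false at h.
    At h: □s is false, p is true, so □s → p is true.
      At h: □s requires s at every successor {e, h}.
        s fails at e, so □s is false at h.

No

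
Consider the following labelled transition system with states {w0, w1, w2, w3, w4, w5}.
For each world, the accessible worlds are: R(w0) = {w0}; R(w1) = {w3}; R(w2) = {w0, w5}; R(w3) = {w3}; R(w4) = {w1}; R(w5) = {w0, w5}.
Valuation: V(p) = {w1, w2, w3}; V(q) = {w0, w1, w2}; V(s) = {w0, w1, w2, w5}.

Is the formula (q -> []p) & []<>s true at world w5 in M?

At w5: q -> []p is true, []<>s is true, so (q -> []p) & []<>s is true.
  At w5: q is false, []p is false, so q -> []p is true.
    At w5: []p requires p at every successor {w0, w5}.
      p fails at w0, so []p is false at w5.
  At w5: []<>s requires <>s at every successor {w0, w5}.
      At w0: <>s requires s at some successor in {w0}.
        s holds at w0, so <>s is true at w0.
      At w5: <>s requires s at some successor in {w0, w5}.
        s holds at w0, so <>s is true at w5.
  So []<>s is true at w5.

Yes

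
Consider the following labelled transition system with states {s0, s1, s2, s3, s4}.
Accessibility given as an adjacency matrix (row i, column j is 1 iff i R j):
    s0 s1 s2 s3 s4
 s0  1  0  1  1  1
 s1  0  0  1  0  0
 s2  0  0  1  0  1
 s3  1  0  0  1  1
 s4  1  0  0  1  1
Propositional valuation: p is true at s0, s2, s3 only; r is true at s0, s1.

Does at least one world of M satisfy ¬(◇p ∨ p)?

Let φ = ¬(◇p ∨ p). Evaluate φ at each world:
  s0 (successors {s0, s2, s3, s4}): φ is false.
  s1 (successors {s2}): φ is false.
  s2 (successors {s2, s4}): φ is false.
  s3 (successors {s0, s3, s4}): φ is false.
  s4 (successors {s0, s3, s4}): φ is false.
For instance, at s4:
  At s4: ◇p ∨ p is true, so ¬(◇p ∨ p) is false.
    At s4: ◇p is true, p is false, so ◇p ∨ p is true.
      At s4: ◇p requires p at some successor in {s0, s3, s4}.
        p holds at s0, so ◇p is true at s4.

No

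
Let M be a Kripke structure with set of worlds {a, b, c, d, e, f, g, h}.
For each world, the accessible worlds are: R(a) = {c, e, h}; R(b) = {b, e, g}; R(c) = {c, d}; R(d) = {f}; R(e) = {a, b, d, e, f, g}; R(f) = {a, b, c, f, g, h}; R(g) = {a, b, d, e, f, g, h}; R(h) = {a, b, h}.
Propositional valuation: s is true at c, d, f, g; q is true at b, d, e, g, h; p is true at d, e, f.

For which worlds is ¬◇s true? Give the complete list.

Let φ = ¬◇s. Evaluate φ at each world:
  a (successors {c, e, h}): φ is false.
  b (successors {b, e, g}): φ is false.
  c (successors {c, d}): φ is false.
  d (successors {f}): φ is false.
  e (successors {a, b, d, e, f, g}): φ is false.
  f (successors {a, b, c, f, g, h}): φ is false.
  g (successors {a, b, d, e, f, g, h}): φ is false.
  h (successors {a, b, h}): φ is true.
For instance, at a:
  At a: ◇s is true, so ¬◇s is false.
    At a: ◇s requires s at some successor in {c, e, h}.
      s holds at c, so ◇s is true at a.
Satisfying worlds: {h}

h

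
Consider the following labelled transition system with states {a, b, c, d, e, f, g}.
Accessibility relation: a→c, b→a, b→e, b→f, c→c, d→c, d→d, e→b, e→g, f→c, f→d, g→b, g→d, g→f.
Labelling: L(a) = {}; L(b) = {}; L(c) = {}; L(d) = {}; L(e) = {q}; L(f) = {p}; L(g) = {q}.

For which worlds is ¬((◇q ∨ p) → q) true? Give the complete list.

Let φ = ¬((◇q ∨ p) → q). Evaluate φ at each world:
  a (successors {c}): φ is false.
  b (successors {a, e, f}): φ is true.
  c (successors {c}): φ is false.
  d (successors {c, d}): φ is false.
  e (successors {b, g}): φ is false.
  f (successors {c, d}): φ is true.
  g (successors {b, d, f}): φ is false.
For instance, at a:
  At a: (◇q ∨ p) → q is true, so ¬((◇q ∨ p) → q) is false.
    At a: ◇q ∨ p is false, q is false, so (◇q ∨ p) → q is true.
      At a: ◇q is false, p is false, so ◇q ∨ p is false.
Satisfying worlds: {b, f}

b, f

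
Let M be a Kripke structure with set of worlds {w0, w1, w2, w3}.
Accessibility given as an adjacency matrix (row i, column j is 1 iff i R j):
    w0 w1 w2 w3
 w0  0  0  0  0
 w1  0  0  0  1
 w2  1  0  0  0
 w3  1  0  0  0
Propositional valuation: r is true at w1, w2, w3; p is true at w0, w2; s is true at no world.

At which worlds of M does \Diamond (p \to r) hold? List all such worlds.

Let φ = \Diamond (p \to r). Evaluate φ at each world:
  w0 (successors ∅): φ is false.
  w1 (successors {w3}): φ is true.
  w2 (successors {w0}): φ is false.
  w3 (successors {w0}): φ is false.
For instance, at w2:
  At w2: \Diamond (p \to r) requires p \to r at some successor in {w0}.
    At w0: p \to r is false.
  So \Diamond (p \to r) is false at w2.
Satisfying worlds: {w1}

w1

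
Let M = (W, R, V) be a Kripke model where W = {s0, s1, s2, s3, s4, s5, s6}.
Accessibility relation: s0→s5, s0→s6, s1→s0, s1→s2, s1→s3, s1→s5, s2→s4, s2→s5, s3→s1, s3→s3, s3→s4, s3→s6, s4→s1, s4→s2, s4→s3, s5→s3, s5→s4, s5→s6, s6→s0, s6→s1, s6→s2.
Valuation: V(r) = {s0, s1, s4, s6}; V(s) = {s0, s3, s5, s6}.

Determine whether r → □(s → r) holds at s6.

Yes

At s6: r is true, □(s → r) is true, so r → □(s → r) is true.
  At s6: □(s → r) requires s → r at every successor {s0, s1, s2}.
    At s0: s → r is true.
    At s1: s → r is true.
    At s2: s → r is true.
  So □(s → r) is true at s6.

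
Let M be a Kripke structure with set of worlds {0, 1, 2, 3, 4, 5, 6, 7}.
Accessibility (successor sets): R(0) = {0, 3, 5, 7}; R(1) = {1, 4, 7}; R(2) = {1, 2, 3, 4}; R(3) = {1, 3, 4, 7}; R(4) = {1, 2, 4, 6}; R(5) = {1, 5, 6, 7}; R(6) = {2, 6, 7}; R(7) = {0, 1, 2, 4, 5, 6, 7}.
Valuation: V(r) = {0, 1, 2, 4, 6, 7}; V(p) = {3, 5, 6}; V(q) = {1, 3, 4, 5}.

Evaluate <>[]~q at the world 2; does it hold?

At 2: <>[]~q requires []~q at some successor in {1, 2, 3, 4}.
  At 1: []~q is false.
  At 2: []~q is false.
  At 3: []~q is false.
  At 4: []~q is false.
So <>[]~q is false at 2.

No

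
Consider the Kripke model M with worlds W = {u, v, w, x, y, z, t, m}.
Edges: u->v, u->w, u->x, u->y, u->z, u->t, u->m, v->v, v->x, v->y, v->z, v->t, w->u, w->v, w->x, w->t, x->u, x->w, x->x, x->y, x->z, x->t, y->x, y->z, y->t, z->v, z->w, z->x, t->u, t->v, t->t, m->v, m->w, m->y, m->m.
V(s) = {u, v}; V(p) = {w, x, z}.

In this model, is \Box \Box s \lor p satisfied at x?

Yes

At x: \Box \Box s is false, p is true, so \Box \Box s \lor p is true.
  At x: \Box \Box s requires \Box s at every successor {u, w, x, y, z, t}.
    \Box s fails at u, so \Box \Box s is false at x.
      At u: \Box s requires s at every successor {v, w, x, y, z, t, m}.
        s fails at w, so \Box s is false at u.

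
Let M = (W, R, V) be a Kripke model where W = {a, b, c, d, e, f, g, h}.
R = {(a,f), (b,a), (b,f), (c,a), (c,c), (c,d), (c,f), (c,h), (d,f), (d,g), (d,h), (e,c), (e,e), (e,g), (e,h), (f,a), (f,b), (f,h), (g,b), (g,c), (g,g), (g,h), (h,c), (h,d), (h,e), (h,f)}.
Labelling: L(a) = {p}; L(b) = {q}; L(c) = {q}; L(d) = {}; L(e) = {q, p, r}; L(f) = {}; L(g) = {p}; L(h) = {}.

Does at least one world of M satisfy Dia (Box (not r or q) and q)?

Yes

Let φ = Dia (Box (not r or q) and q). Evaluate φ at each world:
  a (successors {f}): φ is false.
  b (successors {a, f}): φ is false.
  c (successors {a, c, d, f, h}): φ is true.
  d (successors {f, g, h}): φ is false.
  e (successors {c, e, g, h}): φ is true.
  f (successors {a, b, h}): φ is true.
  g (successors {b, c, g, h}): φ is true.
  h (successors {c, d, e, f}): φ is true.
Detail at c (witness):
  At c: Dia (Box (not r or q) and q) requires Box (not r or q) and q at some successor in {a, c, d, f, h}.
    Box (not r or q) and q holds at c, so Dia (Box (not r or q) and q) is true at c.
      At c: Box (not r or q) is true, q is true, so Box (not r or q) and q is true.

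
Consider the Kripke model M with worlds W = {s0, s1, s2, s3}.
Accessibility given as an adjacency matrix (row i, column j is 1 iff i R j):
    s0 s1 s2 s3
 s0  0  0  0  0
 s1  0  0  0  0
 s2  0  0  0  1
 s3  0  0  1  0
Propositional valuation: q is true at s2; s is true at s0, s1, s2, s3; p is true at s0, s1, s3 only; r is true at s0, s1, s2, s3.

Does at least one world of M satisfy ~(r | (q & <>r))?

No

Recall that <>ψ holds at a world iff ψ holds at some accessible world.
Let φ = ~(r | (q & <>r)). Evaluate φ at each world:
  s0 (successors ∅): φ is false.
  s1 (successors ∅): φ is false.
  s2 (successors {s3}): φ is false.
  s3 (successors {s2}): φ is false.
For instance, at s3:
  At s3: r | (q & <>r) is true, so ~(r | (q & <>r)) is false.
    At s3: r is true, q & <>r is false, so r | (q & <>r) is true.
      At s3: q is false, <>r is true, so q & <>r is false.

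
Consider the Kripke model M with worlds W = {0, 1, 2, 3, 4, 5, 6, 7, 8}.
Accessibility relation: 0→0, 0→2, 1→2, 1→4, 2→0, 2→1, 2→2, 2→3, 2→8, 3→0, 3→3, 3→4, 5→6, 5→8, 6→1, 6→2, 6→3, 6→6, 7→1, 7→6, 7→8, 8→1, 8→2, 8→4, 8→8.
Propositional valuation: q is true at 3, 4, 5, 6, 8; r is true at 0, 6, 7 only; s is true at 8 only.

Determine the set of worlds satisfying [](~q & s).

Recall that []ψ holds at a world iff ψ holds at every accessible world, and <>ψ holds iff ψ holds at some accessible world.
Let φ = [](~q & s). Evaluate φ at each world:
  0 (successors {0, 2}): φ is false.
  1 (successors {2, 4}): φ is false.
  2 (successors {0, 1, 2, 3, 8}): φ is false.
  3 (successors {0, 3, 4}): φ is false.
  4 (successors ∅): φ is true.
  5 (successors {6, 8}): φ is false.
  6 (successors {1, 2, 3, 6}): φ is false.
  7 (successors {1, 6, 8}): φ is false.
  8 (successors {1, 2, 4, 8}): φ is false.
For instance, at 5:
  At 5: [](~q & s) requires ~q & s at every successor {6, 8}.
    ~q & s fails at 6, so [](~q & s) is false at 5.
Satisfying worlds: {4}

4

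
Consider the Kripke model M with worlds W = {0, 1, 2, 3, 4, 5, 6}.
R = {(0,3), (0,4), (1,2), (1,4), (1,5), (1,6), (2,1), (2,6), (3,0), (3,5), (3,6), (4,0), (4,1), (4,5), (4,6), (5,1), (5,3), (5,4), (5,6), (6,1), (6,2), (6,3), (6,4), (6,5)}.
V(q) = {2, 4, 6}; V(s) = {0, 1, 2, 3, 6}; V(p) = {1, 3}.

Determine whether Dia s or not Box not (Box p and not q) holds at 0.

At 0: Dia s is true, not Box not (Box p and not q) is false, so Dia s or not Box not (Box p and not q) is true.
  At 0: Dia s requires s at some successor in {3, 4}.
    s holds at 3, so Dia s is true at 0.
  At 0: Box not (Box p and not q) is true, so not Box not (Box p and not q) is false.
    At 0: Box not (Box p and not q) requires not (Box p and not q) at every successor {3, 4}.
      At 3: not (Box p and not q) is true.
      At 4: not (Box p and not q) is true.
    So Box not (Box p and not q) is true at 0.

Yes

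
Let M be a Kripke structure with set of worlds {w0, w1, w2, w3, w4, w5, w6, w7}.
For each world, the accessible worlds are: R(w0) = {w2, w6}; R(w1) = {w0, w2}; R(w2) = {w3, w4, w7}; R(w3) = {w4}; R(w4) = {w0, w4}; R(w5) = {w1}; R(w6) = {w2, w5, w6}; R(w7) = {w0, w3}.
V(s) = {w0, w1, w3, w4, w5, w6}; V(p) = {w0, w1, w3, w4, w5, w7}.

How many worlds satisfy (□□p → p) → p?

7

Let φ = (□□p → p) → p. Evaluate φ at each world:
  w0 (successors {w2, w6}): φ is true.
  w1 (successors {w0, w2}): φ is true.
  w2 (successors {w3, w4, w7}): φ is true.
  w3 (successors {w4}): φ is true.
  w4 (successors {w0, w4}): φ is true.
  w5 (successors {w1}): φ is true.
  w6 (successors {w2, w5, w6}): φ is false.
  w7 (successors {w0, w3}): φ is true.
For instance, at w1:
  At w1: □□p → p is true, p is true, so (□□p → p) → p is true.
    At w1: □□p is false, p is true, so □□p → p is true.
      At w1: □□p requires □p at every successor {w0, w2}.
        □p fails at w0, so □□p is false at w1.
Satisfying worlds: {w0, w1, w2, w3, w4, w5, w7}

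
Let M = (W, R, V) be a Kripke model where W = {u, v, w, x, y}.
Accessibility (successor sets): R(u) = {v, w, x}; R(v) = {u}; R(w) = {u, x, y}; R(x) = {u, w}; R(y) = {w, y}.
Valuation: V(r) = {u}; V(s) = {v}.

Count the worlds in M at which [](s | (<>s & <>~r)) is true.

Let φ = [](s | (<>s & <>~r)). Evaluate φ at each world:
  u (successors {v, w, x}): φ is false.
  v (successors {u}): φ is true.
  w (successors {u, x, y}): φ is false.
  x (successors {u, w}): φ is false.
  y (successors {w, y}): φ is false.
For instance, at v:
  At v: [](s | (<>s & <>~r)) requires s | (<>s & <>~r) at every successor {u}.
      At u: s is false, <>s & <>~r is true, so s | (<>s & <>~r) is true.
  So [](s | (<>s & <>~r)) is true at v.
Satisfying worlds: {v}

1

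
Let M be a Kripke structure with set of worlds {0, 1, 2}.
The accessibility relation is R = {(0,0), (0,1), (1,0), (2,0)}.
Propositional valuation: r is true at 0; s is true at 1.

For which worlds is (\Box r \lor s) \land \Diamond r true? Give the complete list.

1, 2

Recall that \Box ψ holds at a world iff ψ holds at every accessible world, and \Diamond ψ holds iff ψ holds at some accessible world.
Let φ = (\Box r \lor s) \land \Diamond r. Evaluate φ at each world:
  0 (successors {0, 1}): φ is false.
  1 (successors {0}): φ is true.
  2 (successors {0}): φ is true.
For instance, at 0:
  At 0: \Box r \lor s is false, \Diamond r is true, so (\Box r \lor s) \land \Diamond r is false.
    At 0: \Box r is false, s is false, so \Box r \lor s is false.
      At 0: \Box r requires r at every successor {0, 1}.
        r fails at 1, so \Box r is false at 0.
    At 0: \Diamond r requires r at some successor in {0, 1}.
      r holds at 0, so \Diamond r is true at 0.
Satisfying worlds: {1, 2}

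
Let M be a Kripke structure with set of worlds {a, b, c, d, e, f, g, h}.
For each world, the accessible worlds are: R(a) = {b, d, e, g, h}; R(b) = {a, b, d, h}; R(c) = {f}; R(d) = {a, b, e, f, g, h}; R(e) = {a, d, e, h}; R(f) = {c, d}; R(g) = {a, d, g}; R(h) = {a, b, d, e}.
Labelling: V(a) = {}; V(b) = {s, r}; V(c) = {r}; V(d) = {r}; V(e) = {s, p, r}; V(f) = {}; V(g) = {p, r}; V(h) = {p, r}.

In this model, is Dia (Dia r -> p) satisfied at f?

Yes

At f: Dia (Dia r -> p) requires Dia r -> p at some successor in {c, d}.
  Dia r -> p holds at c, so Dia (Dia r -> p) is true at f.
    At c: Dia r is false, p is false, so Dia r -> p is true.
      At c: Dia r requires r at some successor in {f}.
        At f: r is false.
      So Dia r is false at c.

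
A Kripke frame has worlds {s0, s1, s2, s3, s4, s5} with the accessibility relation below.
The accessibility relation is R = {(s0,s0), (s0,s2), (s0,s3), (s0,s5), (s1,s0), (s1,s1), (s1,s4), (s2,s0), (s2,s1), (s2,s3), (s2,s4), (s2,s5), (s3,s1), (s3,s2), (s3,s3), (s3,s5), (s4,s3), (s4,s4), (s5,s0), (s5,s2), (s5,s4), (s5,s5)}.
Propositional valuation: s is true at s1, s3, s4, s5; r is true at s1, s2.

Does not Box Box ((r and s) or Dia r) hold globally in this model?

Let φ = not Box Box ((r and s) or Dia r). Evaluate φ at each world:
  s0 (successors {s0, s2, s3, s5}): φ is true.
  s1 (successors {s0, s1, s4}): φ is true.
  s2 (successors {s0, s1, s3, s4, s5}): φ is true.
  s3 (successors {s1, s2, s3, s5}): φ is true.
  s4 (successors {s3, s4}): φ is true.
  s5 (successors {s0, s2, s4, s5}): φ is true.
For instance, at s3:
  At s3: Box Box ((r and s) or Dia r) is false, so not Box Box ((r and s) or Dia r) is true.
    At s3: Box Box ((r and s) or Dia r) requires Box ((r and s) or Dia r) at every successor {s1, s2, s3, s5}.
      Box ((r and s) or Dia r) fails at s1, so Box Box ((r and s) or Dia r) is false at s3.

Yes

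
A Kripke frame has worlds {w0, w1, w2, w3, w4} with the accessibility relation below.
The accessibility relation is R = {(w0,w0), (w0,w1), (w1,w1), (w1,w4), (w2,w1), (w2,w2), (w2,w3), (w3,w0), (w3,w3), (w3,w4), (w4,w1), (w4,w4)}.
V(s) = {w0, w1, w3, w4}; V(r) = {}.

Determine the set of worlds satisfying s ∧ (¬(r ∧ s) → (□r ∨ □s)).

w0, w1, w3, w4

Recall that □ψ holds at a world iff ψ holds at every accessible world, and ◇ψ holds iff ψ holds at some accessible world.
Let φ = s ∧ (¬(r ∧ s) → (□r ∨ □s)). Evaluate φ at each world:
  w0 (successors {w0, w1}): φ is true.
  w1 (successors {w1, w4}): φ is true.
  w2 (successors {w1, w2, w3}): φ is false.
  w3 (successors {w0, w3, w4}): φ is true.
  w4 (successors {w1, w4}): φ is true.
For instance, at w2:
  At w2: s is false, ¬(r ∧ s) → (□r ∨ □s) is false, so s ∧ (¬(r ∧ s) → (□r ∨ □s)) is false.
    At w2: ¬(r ∧ s) is true, □r ∨ □s is false, so ¬(r ∧ s) → (□r ∨ □s) is false.
      At w2: □r is false, □s is false, so □r ∨ □s is false.
Satisfying worlds: {w0, w1, w3, w4}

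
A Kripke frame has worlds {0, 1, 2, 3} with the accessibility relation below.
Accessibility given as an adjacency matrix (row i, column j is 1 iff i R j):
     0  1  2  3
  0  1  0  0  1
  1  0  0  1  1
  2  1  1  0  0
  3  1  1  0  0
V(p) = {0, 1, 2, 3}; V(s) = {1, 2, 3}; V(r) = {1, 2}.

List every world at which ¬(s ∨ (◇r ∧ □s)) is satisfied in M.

Let φ = ¬(s ∨ (◇r ∧ □s)). Evaluate φ at each world:
  0 (successors {0, 3}): φ is true.
  1 (successors {2, 3}): φ is false.
  2 (successors {0, 1}): φ is false.
  3 (successors {0, 1}): φ is false.
For instance, at 3:
  At 3: s ∨ (◇r ∧ □s) is true, so ¬(s ∨ (◇r ∧ □s)) is false.
    At 3: s is true, ◇r ∧ □s is false, so s ∨ (◇r ∧ □s) is true.
      At 3: ◇r is true, □s is false, so ◇r ∧ □s is false.
Satisfying worlds: {0}

0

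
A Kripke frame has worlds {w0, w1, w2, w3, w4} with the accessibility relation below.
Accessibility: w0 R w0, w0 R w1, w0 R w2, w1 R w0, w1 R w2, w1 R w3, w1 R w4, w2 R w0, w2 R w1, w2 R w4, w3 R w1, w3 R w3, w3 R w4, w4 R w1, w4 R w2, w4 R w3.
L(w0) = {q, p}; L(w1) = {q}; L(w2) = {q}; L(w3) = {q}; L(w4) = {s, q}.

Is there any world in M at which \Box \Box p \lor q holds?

Yes

Let φ = \Box \Box p \lor q. Evaluate φ at each world:
  w0 (successors {w0, w1, w2}): φ is true.
  w1 (successors {w0, w2, w3, w4}): φ is true.
  w2 (successors {w0, w1, w4}): φ is true.
  w3 (successors {w1, w3, w4}): φ is true.
  w4 (successors {w1, w2, w3}): φ is true.
Detail at w0 (witness):
  At w0: \Box \Box p is false, q is true, so \Box \Box p \lor q is true.
    At w0: \Box \Box p requires \Box p at every successor {w0, w1, w2}.
      \Box p fails at w0, so \Box \Box p is false at w0.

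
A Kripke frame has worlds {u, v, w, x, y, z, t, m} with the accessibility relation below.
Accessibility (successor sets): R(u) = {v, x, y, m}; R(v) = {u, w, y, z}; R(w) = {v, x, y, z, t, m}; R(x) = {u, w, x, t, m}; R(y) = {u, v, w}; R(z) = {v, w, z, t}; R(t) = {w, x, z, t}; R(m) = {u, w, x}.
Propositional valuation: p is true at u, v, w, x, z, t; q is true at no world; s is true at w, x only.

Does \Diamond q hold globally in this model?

Let φ = \Diamond q. Evaluate φ at each world:
  u (successors {v, x, y, m}): φ is false.
  v (successors {u, w, y, z}): φ is false.
  w (successors {v, x, y, z, t, m}): φ is false.
  x (successors {u, w, x, t, m}): φ is false.
  y (successors {u, v, w}): φ is false.
  z (successors {v, w, z, t}): φ is false.
  t (successors {w, x, z, t}): φ is false.
  m (successors {u, w, x}): φ is false.
Detail at u (counterexample):
  At u: \Diamond q requires q at some successor in {v, x, y, m}.
    At v: q is false.
    At x: q is false.
    At y: q is false.
    At m: q is false.
  So \Diamond q is false at u.

No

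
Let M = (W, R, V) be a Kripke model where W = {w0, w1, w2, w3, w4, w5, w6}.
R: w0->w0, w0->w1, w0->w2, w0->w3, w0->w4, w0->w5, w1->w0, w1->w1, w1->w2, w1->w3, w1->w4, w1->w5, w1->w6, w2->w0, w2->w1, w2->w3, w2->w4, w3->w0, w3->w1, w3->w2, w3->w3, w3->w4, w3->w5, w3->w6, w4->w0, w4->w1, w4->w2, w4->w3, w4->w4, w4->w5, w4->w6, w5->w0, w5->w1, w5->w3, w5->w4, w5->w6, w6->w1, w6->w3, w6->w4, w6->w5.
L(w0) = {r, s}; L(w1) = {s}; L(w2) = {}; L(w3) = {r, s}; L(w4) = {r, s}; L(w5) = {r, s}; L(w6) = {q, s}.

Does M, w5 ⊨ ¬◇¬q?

No

Recall that ◇ψ holds at a world iff ψ holds at some accessible world.
At w5: ◇¬q is true, so ¬◇¬q is false.
  At w5: ◇¬q requires ¬q at some successor in {w0, w1, w3, w4, w6}.
    ¬q holds at w0, so ◇¬q is true at w5.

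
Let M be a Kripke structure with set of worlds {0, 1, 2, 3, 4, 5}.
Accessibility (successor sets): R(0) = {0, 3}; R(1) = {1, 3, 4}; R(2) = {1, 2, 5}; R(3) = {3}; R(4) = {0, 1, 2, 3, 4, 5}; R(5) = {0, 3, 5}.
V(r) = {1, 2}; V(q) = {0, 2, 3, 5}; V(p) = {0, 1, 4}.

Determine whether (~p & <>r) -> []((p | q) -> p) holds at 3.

Yes

At 3: ~p & <>r is false, []((p | q) -> p) is false, so (~p & <>r) -> []((p | q) -> p) is true.
  At 3: ~p is true, <>r is false, so ~p & <>r is false.
    At 3: <>r requires r at some successor in {3}.
      At 3: r is false.
    So <>r is false at 3.
  At 3: []((p | q) -> p) requires (p | q) -> p at every successor {3}.
    (p | q) -> p fails at 3, so []((p | q) -> p) is false at 3.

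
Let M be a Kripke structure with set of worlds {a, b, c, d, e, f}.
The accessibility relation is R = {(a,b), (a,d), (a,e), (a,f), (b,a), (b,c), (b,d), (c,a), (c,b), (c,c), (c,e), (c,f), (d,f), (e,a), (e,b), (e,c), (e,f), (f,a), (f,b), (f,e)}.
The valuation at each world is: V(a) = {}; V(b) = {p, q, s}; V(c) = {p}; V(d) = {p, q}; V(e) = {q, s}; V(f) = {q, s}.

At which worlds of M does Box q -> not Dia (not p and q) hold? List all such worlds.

b, c, e, f

Let φ = Box q -> not Dia (not p and q). Evaluate φ at each world:
  a (successors {b, d, e, f}): φ is false.
  b (successors {a, c, d}): φ is true.
  c (successors {a, b, c, e, f}): φ is true.
  d (successors {f}): φ is false.
  e (successors {a, b, c, f}): φ is true.
  f (successors {a, b, e}): φ is true.
For instance, at d:
  At d: Box q is true, not Dia (not p and q) is false, so Box q -> not Dia (not p and q) is false.
    At d: Box q requires q at every successor {f}.
      At f: q is true.
    So Box q is true at d.
    At d: Dia (not p and q) is true, so not Dia (not p and q) is false.
      At d: Dia (not p and q) requires not p and q at some successor in {f}.
        not p and q holds at f, so Dia (not p and q) is true at d.
Satisfying worlds: {b, c, e, f}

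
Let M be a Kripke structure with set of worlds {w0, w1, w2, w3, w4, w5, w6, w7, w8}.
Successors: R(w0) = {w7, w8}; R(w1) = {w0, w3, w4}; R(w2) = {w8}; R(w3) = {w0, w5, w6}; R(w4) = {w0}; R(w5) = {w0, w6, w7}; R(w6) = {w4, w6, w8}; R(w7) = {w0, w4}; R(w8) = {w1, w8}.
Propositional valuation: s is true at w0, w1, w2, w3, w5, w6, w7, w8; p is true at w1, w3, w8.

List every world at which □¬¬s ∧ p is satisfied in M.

w3, w8

Let φ = □¬¬s ∧ p. Evaluate φ at each world:
  w0 (successors {w7, w8}): φ is false.
  w1 (successors {w0, w3, w4}): φ is false.
  w2 (successors {w8}): φ is false.
  w3 (successors {w0, w5, w6}): φ is true.
  w4 (successors {w0}): φ is false.
  w5 (successors {w0, w6, w7}): φ is false.
  w6 (successors {w4, w6, w8}): φ is false.
  w7 (successors {w0, w4}): φ is false.
  w8 (successors {w1, w8}): φ is true.
For instance, at w6:
  At w6: □¬¬s is false, p is false, so □¬¬s ∧ p is false.
    At w6: □¬¬s requires ¬¬s at every successor {w4, w6, w8}.
      ¬¬s fails at w4, so □¬¬s is false at w6.
Satisfying worlds: {w3, w8}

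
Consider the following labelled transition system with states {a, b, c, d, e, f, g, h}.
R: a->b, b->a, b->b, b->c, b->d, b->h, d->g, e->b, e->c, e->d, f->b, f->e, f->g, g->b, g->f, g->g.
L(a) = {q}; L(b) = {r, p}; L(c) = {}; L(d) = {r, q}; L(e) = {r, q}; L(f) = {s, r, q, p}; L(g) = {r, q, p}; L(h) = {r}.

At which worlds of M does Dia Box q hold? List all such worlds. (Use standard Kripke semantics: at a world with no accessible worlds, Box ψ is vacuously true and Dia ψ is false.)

b, e

Let φ = Dia Box q. Evaluate φ at each world:
  a (successors {b}): φ is false.
  b (successors {a, b, c, d, h}): φ is true.
  c (successors ∅): φ is false.
  d (successors {g}): φ is false.
  e (successors {b, c, d}): φ is true.
  f (successors {b, e, g}): φ is false.
  g (successors {b, f, g}): φ is false.
  h (successors ∅): φ is false.
For instance, at b:
  At b: Dia Box q requires Box q at some successor in {a, b, c, d, h}.
    Box q holds at c, so Dia Box q is true at b.
      At c: no accessible worlds, so Box q holds vacuously.
Satisfying worlds: {b, e}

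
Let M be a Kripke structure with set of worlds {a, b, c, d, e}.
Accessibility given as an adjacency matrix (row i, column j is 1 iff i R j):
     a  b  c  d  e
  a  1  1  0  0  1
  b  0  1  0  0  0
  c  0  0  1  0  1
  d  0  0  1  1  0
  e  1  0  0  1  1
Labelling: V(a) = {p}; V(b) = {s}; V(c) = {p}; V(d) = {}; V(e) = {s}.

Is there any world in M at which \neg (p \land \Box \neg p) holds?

Let φ = \neg (p \land \Box \neg p). Evaluate φ at each world:
  a (successors {a, b, e}): φ is true.
  b (successors {b}): φ is true.
  c (successors {c, e}): φ is true.
  d (successors {c, d}): φ is true.
  e (successors {a, d, e}): φ is true.
Detail at a (witness):
  At a: p \land \Box \neg p is false, so \neg (p \land \Box \neg p) is true.
    At a: p is true, \Box \neg p is false, so p \land \Box \neg p is false.
      At a: \Box \neg p requires \neg p at every successor {a, b, e}.
        \neg p fails at a, so \Box \neg p is false at a.

Yes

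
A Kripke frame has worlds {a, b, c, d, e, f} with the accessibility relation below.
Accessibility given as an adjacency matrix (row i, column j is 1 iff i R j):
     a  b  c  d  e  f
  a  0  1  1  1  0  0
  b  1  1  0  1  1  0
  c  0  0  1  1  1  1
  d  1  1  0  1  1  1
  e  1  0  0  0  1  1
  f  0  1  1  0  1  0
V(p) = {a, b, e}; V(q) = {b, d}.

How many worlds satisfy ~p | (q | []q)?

Let φ = ~p | (q | []q). Evaluate φ at each world:
  a (successors {b, c, d}): φ is false.
  b (successors {a, b, d, e}): φ is true.
  c (successors {c, d, e, f}): φ is true.
  d (successors {a, b, d, e, f}): φ is true.
  e (successors {a, e, f}): φ is false.
  f (successors {b, c, e}): φ is true.
For instance, at f:
  At f: ~p is true, q | []q is false, so ~p | (q | []q) is true.
    At f: q is false, []q is false, so q | []q is false.
      At f: []q requires q at every successor {b, c, e}.
        q fails at c, so []q is false at f.
Satisfying worlds: {b, c, d, f}

4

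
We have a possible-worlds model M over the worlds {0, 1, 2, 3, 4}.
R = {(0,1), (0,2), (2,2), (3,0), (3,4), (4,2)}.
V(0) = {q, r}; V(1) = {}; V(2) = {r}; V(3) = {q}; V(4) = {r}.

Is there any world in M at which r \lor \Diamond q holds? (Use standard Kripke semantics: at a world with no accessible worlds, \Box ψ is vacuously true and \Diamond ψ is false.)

Yes

Recall that \Diamond ψ holds at a world iff ψ holds at some accessible world.
Let φ = r \lor \Diamond q. Evaluate φ at each world:
  0 (successors {1, 2}): φ is true.
  1 (successors ∅): φ is false.
  2 (successors {2}): φ is true.
  3 (successors {0, 4}): φ is true.
  4 (successors {2}): φ is true.
Detail at 0 (witness):
  At 0: r is true, \Diamond q is false, so r \lor \Diamond q is true.
    At 0: \Diamond q requires q at some successor in {1, 2}.
      At 1: q is false.
      At 2: q is false.
    So \Diamond q is false at 0.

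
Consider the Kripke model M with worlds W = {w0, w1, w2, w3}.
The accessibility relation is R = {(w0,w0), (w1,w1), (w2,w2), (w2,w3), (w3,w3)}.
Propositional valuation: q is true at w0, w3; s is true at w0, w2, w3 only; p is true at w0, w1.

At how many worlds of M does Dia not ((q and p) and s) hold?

3

Let φ = Dia not ((q and p) and s). Evaluate φ at each world:
  w0 (successors {w0}): φ is false.
  w1 (successors {w1}): φ is true.
  w2 (successors {w2, w3}): φ is true.
  w3 (successors {w3}): φ is true.
For instance, at w1:
  At w1: Dia not ((q and p) and s) requires not ((q and p) and s) at some successor in {w1}.
    not ((q and p) and s) holds at w1, so Dia not ((q and p) and s) is true at w1.
Satisfying worlds: {w1, w2, w3}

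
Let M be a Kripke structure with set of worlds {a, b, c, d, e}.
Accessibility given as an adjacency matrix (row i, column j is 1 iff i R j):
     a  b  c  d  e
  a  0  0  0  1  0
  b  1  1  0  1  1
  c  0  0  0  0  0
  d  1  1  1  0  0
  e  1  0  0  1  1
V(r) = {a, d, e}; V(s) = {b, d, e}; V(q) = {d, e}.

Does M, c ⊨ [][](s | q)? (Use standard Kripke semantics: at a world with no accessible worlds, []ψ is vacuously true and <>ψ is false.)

Yes

At c: no accessible worlds, so [][](s | q) holds vacuously.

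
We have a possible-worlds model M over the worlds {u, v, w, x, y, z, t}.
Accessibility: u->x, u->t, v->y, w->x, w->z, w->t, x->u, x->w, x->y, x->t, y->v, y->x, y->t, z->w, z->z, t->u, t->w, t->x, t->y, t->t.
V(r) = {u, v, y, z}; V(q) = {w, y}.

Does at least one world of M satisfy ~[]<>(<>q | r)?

No

Recall that []ψ holds at a world iff ψ holds at every accessible world, and <>ψ holds iff ψ holds at some accessible world.
Let φ = ~[]<>(<>q | r). Evaluate φ at each world:
  u (successors {x, t}): φ is false.
  v (successors {y}): φ is false.
  w (successors {x, z, t}): φ is false.
  x (successors {u, w, y, t}): φ is false.
  y (successors {v, x, t}): φ is false.
  z (successors {w, z}): φ is false.
  t (successors {u, w, x, y, t}): φ is false.
For instance, at z:
  At z: []<>(<>q | r) is true, so ~[]<>(<>q | r) is false.
    At z: []<>(<>q | r) requires <>(<>q | r) at every successor {w, z}.
      At w: <>(<>q | r) is true.
      At z: <>(<>q | r) is true.
    So []<>(<>q | r) is true at z.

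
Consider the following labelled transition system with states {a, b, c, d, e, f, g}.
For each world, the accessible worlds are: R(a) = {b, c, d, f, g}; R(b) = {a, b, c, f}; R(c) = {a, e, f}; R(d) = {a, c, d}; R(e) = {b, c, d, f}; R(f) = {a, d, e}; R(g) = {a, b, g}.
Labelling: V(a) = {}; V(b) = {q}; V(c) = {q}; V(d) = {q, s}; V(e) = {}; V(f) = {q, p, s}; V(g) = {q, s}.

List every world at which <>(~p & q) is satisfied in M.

a, b, d, e, f, g

Let φ = <>(~p & q). Evaluate φ at each world:
  a (successors {b, c, d, f, g}): φ is true.
  b (successors {a, b, c, f}): φ is true.
  c (successors {a, e, f}): φ is false.
  d (successors {a, c, d}): φ is true.
  e (successors {b, c, d, f}): φ is true.
  f (successors {a, d, e}): φ is true.
  g (successors {a, b, g}): φ is true.
For instance, at e:
  At e: <>(~p & q) requires ~p & q at some successor in {b, c, d, f}.
    ~p & q holds at b, so <>(~p & q) is true at e.
Satisfying worlds: {a, b, d, e, f, g}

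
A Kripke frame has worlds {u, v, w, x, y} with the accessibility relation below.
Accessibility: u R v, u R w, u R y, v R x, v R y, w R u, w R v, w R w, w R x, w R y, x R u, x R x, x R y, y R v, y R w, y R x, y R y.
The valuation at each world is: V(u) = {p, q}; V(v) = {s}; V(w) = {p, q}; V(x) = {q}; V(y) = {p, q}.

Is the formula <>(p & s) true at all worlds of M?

Let φ = <>(p & s). Evaluate φ at each world:
  u (successors {v, w, y}): φ is false.
  v (successors {x, y}): φ is false.
  w (successors {u, v, w, x, y}): φ is false.
  x (successors {u, x, y}): φ is false.
  y (successors {v, w, x, y}): φ is false.
Detail at u (counterexample):
  At u: <>(p & s) requires p & s at some successor in {v, w, y}.
    At v: p & s is false.
    At w: p & s is false.
    At y: p & s is false.
  So <>(p & s) is false at u.

No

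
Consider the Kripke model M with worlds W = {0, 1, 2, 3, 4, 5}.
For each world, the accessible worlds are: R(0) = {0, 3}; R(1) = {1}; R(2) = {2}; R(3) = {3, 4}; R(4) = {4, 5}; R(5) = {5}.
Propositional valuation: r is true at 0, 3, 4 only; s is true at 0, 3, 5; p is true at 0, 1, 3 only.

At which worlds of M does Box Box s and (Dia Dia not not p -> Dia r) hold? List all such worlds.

Recall that Box ψ holds at a world iff ψ holds at every accessible world, and Dia ψ holds iff ψ holds at some accessible world.
Let φ = Box Box s and (Dia Dia not not p -> Dia r). Evaluate φ at each world:
  0 (successors {0, 3}): φ is false.
  1 (successors {1}): φ is false.
  2 (successors {2}): φ is false.
  3 (successors {3, 4}): φ is false.
  4 (successors {4, 5}): φ is false.
  5 (successors {5}): φ is true.
For instance, at 5:
  At 5: Box Box s is true, Dia Dia not not p -> Dia r is true, so Box Box s and (Dia Dia not not p -> Dia r) is true.
    At 5: Box Box s requires Box s at every successor {5}.
      At 5: Box s is true.
    So Box Box s is true at 5.
    At 5: Dia Dia not not p is false, Dia r is false, so Dia Dia not not p -> Dia r is true.
      At 5: Dia Dia not not p requires Dia not not p at some successor in {5}.
        At 5: Dia not not p is false.
      So Dia Dia not not p is false at 5.
      At 5: Dia r requires r at some successor in {5}.
        At 5: r is false.
      So Dia r is false at 5.
Satisfying worlds: {5}

5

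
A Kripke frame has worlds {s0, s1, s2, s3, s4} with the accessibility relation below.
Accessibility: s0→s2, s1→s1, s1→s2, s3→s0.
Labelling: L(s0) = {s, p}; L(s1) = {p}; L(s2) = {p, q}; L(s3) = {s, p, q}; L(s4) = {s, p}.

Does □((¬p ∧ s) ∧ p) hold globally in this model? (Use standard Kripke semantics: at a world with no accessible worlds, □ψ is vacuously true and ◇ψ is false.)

Let φ = □((¬p ∧ s) ∧ p). Evaluate φ at each world:
  s0 (successors {s2}): φ is false.
  s1 (successors {s1, s2}): φ is false.
  s2 (successors ∅): φ is true.
  s3 (successors {s0}): φ is false.
  s4 (successors ∅): φ is true.
Detail at s0 (counterexample):
  At s0: □((¬p ∧ s) ∧ p) requires (¬p ∧ s) ∧ p at every successor {s2}.
    (¬p ∧ s) ∧ p fails at s2, so □((¬p ∧ s) ∧ p) is false at s0.

No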